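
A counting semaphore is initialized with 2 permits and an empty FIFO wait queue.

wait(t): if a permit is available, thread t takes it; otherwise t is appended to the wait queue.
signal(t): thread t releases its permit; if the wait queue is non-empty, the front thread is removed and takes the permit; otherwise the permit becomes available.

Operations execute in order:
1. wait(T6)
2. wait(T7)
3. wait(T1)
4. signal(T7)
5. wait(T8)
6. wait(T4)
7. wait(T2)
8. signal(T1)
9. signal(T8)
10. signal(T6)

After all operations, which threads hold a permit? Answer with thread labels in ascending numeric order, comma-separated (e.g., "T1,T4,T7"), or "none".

Step 1: wait(T6) -> count=1 queue=[] holders={T6}
Step 2: wait(T7) -> count=0 queue=[] holders={T6,T7}
Step 3: wait(T1) -> count=0 queue=[T1] holders={T6,T7}
Step 4: signal(T7) -> count=0 queue=[] holders={T1,T6}
Step 5: wait(T8) -> count=0 queue=[T8] holders={T1,T6}
Step 6: wait(T4) -> count=0 queue=[T8,T4] holders={T1,T6}
Step 7: wait(T2) -> count=0 queue=[T8,T4,T2] holders={T1,T6}
Step 8: signal(T1) -> count=0 queue=[T4,T2] holders={T6,T8}
Step 9: signal(T8) -> count=0 queue=[T2] holders={T4,T6}
Step 10: signal(T6) -> count=0 queue=[] holders={T2,T4}
Final holders: T2,T4

Answer: T2,T4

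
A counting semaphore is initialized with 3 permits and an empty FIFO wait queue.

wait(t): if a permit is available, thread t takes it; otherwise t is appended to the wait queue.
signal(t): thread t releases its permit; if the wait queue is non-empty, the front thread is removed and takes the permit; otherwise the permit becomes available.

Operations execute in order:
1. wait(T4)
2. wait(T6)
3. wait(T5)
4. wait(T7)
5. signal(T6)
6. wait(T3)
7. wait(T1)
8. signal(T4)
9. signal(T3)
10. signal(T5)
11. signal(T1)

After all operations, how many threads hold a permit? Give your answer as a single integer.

Answer: 1

Derivation:
Step 1: wait(T4) -> count=2 queue=[] holders={T4}
Step 2: wait(T6) -> count=1 queue=[] holders={T4,T6}
Step 3: wait(T5) -> count=0 queue=[] holders={T4,T5,T6}
Step 4: wait(T7) -> count=0 queue=[T7] holders={T4,T5,T6}
Step 5: signal(T6) -> count=0 queue=[] holders={T4,T5,T7}
Step 6: wait(T3) -> count=0 queue=[T3] holders={T4,T5,T7}
Step 7: wait(T1) -> count=0 queue=[T3,T1] holders={T4,T5,T7}
Step 8: signal(T4) -> count=0 queue=[T1] holders={T3,T5,T7}
Step 9: signal(T3) -> count=0 queue=[] holders={T1,T5,T7}
Step 10: signal(T5) -> count=1 queue=[] holders={T1,T7}
Step 11: signal(T1) -> count=2 queue=[] holders={T7}
Final holders: {T7} -> 1 thread(s)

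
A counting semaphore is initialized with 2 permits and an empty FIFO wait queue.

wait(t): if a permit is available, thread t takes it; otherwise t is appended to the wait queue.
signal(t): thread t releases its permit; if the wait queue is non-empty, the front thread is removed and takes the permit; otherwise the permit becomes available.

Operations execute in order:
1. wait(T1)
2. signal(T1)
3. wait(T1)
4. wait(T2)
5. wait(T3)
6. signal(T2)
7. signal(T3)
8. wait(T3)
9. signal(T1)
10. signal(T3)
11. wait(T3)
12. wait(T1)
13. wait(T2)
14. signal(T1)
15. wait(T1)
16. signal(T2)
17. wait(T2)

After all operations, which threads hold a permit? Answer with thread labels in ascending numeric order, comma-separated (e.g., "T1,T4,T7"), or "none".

Answer: T1,T3

Derivation:
Step 1: wait(T1) -> count=1 queue=[] holders={T1}
Step 2: signal(T1) -> count=2 queue=[] holders={none}
Step 3: wait(T1) -> count=1 queue=[] holders={T1}
Step 4: wait(T2) -> count=0 queue=[] holders={T1,T2}
Step 5: wait(T3) -> count=0 queue=[T3] holders={T1,T2}
Step 6: signal(T2) -> count=0 queue=[] holders={T1,T3}
Step 7: signal(T3) -> count=1 queue=[] holders={T1}
Step 8: wait(T3) -> count=0 queue=[] holders={T1,T3}
Step 9: signal(T1) -> count=1 queue=[] holders={T3}
Step 10: signal(T3) -> count=2 queue=[] holders={none}
Step 11: wait(T3) -> count=1 queue=[] holders={T3}
Step 12: wait(T1) -> count=0 queue=[] holders={T1,T3}
Step 13: wait(T2) -> count=0 queue=[T2] holders={T1,T3}
Step 14: signal(T1) -> count=0 queue=[] holders={T2,T3}
Step 15: wait(T1) -> count=0 queue=[T1] holders={T2,T3}
Step 16: signal(T2) -> count=0 queue=[] holders={T1,T3}
Step 17: wait(T2) -> count=0 queue=[T2] holders={T1,T3}
Final holders: T1,T3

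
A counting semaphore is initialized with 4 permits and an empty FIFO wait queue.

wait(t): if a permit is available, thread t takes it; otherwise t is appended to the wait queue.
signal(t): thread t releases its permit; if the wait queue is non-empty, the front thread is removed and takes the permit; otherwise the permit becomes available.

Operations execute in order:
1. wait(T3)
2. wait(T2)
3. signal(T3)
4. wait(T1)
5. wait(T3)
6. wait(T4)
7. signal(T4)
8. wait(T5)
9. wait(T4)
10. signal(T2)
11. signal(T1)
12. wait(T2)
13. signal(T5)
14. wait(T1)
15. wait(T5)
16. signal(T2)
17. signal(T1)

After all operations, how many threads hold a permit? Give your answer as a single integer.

Answer: 3

Derivation:
Step 1: wait(T3) -> count=3 queue=[] holders={T3}
Step 2: wait(T2) -> count=2 queue=[] holders={T2,T3}
Step 3: signal(T3) -> count=3 queue=[] holders={T2}
Step 4: wait(T1) -> count=2 queue=[] holders={T1,T2}
Step 5: wait(T3) -> count=1 queue=[] holders={T1,T2,T3}
Step 6: wait(T4) -> count=0 queue=[] holders={T1,T2,T3,T4}
Step 7: signal(T4) -> count=1 queue=[] holders={T1,T2,T3}
Step 8: wait(T5) -> count=0 queue=[] holders={T1,T2,T3,T5}
Step 9: wait(T4) -> count=0 queue=[T4] holders={T1,T2,T3,T5}
Step 10: signal(T2) -> count=0 queue=[] holders={T1,T3,T4,T5}
Step 11: signal(T1) -> count=1 queue=[] holders={T3,T4,T5}
Step 12: wait(T2) -> count=0 queue=[] holders={T2,T3,T4,T5}
Step 13: signal(T5) -> count=1 queue=[] holders={T2,T3,T4}
Step 14: wait(T1) -> count=0 queue=[] holders={T1,T2,T3,T4}
Step 15: wait(T5) -> count=0 queue=[T5] holders={T1,T2,T3,T4}
Step 16: signal(T2) -> count=0 queue=[] holders={T1,T3,T4,T5}
Step 17: signal(T1) -> count=1 queue=[] holders={T3,T4,T5}
Final holders: {T3,T4,T5} -> 3 thread(s)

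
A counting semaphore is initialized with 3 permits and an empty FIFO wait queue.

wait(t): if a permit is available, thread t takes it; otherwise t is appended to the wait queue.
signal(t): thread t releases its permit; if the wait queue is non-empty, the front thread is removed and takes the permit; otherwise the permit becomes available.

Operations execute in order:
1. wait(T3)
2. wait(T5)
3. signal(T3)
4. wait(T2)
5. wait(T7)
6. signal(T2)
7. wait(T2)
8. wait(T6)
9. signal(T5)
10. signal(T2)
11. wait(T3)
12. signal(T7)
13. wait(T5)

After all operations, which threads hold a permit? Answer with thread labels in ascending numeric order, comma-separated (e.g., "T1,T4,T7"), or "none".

Answer: T3,T5,T6

Derivation:
Step 1: wait(T3) -> count=2 queue=[] holders={T3}
Step 2: wait(T5) -> count=1 queue=[] holders={T3,T5}
Step 3: signal(T3) -> count=2 queue=[] holders={T5}
Step 4: wait(T2) -> count=1 queue=[] holders={T2,T5}
Step 5: wait(T7) -> count=0 queue=[] holders={T2,T5,T7}
Step 6: signal(T2) -> count=1 queue=[] holders={T5,T7}
Step 7: wait(T2) -> count=0 queue=[] holders={T2,T5,T7}
Step 8: wait(T6) -> count=0 queue=[T6] holders={T2,T5,T7}
Step 9: signal(T5) -> count=0 queue=[] holders={T2,T6,T7}
Step 10: signal(T2) -> count=1 queue=[] holders={T6,T7}
Step 11: wait(T3) -> count=0 queue=[] holders={T3,T6,T7}
Step 12: signal(T7) -> count=1 queue=[] holders={T3,T6}
Step 13: wait(T5) -> count=0 queue=[] holders={T3,T5,T6}
Final holders: T3,T5,T6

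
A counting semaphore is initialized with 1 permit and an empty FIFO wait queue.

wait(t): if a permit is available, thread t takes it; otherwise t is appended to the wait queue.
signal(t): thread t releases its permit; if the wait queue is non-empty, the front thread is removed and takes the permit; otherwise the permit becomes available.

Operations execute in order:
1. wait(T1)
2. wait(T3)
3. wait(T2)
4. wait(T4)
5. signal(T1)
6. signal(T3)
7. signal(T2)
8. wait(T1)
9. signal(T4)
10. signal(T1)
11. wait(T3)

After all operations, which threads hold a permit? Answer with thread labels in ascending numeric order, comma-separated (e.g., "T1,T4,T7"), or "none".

Answer: T3

Derivation:
Step 1: wait(T1) -> count=0 queue=[] holders={T1}
Step 2: wait(T3) -> count=0 queue=[T3] holders={T1}
Step 3: wait(T2) -> count=0 queue=[T3,T2] holders={T1}
Step 4: wait(T4) -> count=0 queue=[T3,T2,T4] holders={T1}
Step 5: signal(T1) -> count=0 queue=[T2,T4] holders={T3}
Step 6: signal(T3) -> count=0 queue=[T4] holders={T2}
Step 7: signal(T2) -> count=0 queue=[] holders={T4}
Step 8: wait(T1) -> count=0 queue=[T1] holders={T4}
Step 9: signal(T4) -> count=0 queue=[] holders={T1}
Step 10: signal(T1) -> count=1 queue=[] holders={none}
Step 11: wait(T3) -> count=0 queue=[] holders={T3}
Final holders: T3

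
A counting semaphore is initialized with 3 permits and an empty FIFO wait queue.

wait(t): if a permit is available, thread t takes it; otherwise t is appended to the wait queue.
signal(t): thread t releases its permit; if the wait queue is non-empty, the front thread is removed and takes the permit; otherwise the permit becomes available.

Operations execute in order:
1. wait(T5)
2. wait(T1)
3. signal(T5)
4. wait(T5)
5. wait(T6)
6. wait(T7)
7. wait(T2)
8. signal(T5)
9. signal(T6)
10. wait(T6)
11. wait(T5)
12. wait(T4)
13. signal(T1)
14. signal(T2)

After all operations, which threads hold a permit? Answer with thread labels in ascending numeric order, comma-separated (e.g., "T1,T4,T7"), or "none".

Step 1: wait(T5) -> count=2 queue=[] holders={T5}
Step 2: wait(T1) -> count=1 queue=[] holders={T1,T5}
Step 3: signal(T5) -> count=2 queue=[] holders={T1}
Step 4: wait(T5) -> count=1 queue=[] holders={T1,T5}
Step 5: wait(T6) -> count=0 queue=[] holders={T1,T5,T6}
Step 6: wait(T7) -> count=0 queue=[T7] holders={T1,T5,T6}
Step 7: wait(T2) -> count=0 queue=[T7,T2] holders={T1,T5,T6}
Step 8: signal(T5) -> count=0 queue=[T2] holders={T1,T6,T7}
Step 9: signal(T6) -> count=0 queue=[] holders={T1,T2,T7}
Step 10: wait(T6) -> count=0 queue=[T6] holders={T1,T2,T7}
Step 11: wait(T5) -> count=0 queue=[T6,T5] holders={T1,T2,T7}
Step 12: wait(T4) -> count=0 queue=[T6,T5,T4] holders={T1,T2,T7}
Step 13: signal(T1) -> count=0 queue=[T5,T4] holders={T2,T6,T7}
Step 14: signal(T2) -> count=0 queue=[T4] holders={T5,T6,T7}
Final holders: T5,T6,T7

Answer: T5,T6,T7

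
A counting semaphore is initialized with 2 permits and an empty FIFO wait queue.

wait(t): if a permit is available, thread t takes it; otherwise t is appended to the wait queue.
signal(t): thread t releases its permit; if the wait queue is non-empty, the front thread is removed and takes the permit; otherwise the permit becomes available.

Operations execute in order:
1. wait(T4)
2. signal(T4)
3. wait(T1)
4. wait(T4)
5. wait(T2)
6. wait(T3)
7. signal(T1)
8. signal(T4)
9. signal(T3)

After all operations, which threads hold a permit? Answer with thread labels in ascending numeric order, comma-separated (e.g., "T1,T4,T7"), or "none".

Answer: T2

Derivation:
Step 1: wait(T4) -> count=1 queue=[] holders={T4}
Step 2: signal(T4) -> count=2 queue=[] holders={none}
Step 3: wait(T1) -> count=1 queue=[] holders={T1}
Step 4: wait(T4) -> count=0 queue=[] holders={T1,T4}
Step 5: wait(T2) -> count=0 queue=[T2] holders={T1,T4}
Step 6: wait(T3) -> count=0 queue=[T2,T3] holders={T1,T4}
Step 7: signal(T1) -> count=0 queue=[T3] holders={T2,T4}
Step 8: signal(T4) -> count=0 queue=[] holders={T2,T3}
Step 9: signal(T3) -> count=1 queue=[] holders={T2}
Final holders: T2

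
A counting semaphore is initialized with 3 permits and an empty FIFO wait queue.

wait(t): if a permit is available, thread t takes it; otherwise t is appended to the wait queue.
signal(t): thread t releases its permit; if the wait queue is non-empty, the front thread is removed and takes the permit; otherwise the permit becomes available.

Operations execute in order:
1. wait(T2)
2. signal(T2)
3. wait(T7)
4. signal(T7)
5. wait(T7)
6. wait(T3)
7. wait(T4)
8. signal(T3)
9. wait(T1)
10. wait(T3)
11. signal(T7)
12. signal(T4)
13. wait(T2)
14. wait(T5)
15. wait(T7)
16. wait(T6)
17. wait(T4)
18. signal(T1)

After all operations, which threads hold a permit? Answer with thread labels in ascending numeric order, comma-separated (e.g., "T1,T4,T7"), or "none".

Answer: T2,T3,T5

Derivation:
Step 1: wait(T2) -> count=2 queue=[] holders={T2}
Step 2: signal(T2) -> count=3 queue=[] holders={none}
Step 3: wait(T7) -> count=2 queue=[] holders={T7}
Step 4: signal(T7) -> count=3 queue=[] holders={none}
Step 5: wait(T7) -> count=2 queue=[] holders={T7}
Step 6: wait(T3) -> count=1 queue=[] holders={T3,T7}
Step 7: wait(T4) -> count=0 queue=[] holders={T3,T4,T7}
Step 8: signal(T3) -> count=1 queue=[] holders={T4,T7}
Step 9: wait(T1) -> count=0 queue=[] holders={T1,T4,T7}
Step 10: wait(T3) -> count=0 queue=[T3] holders={T1,T4,T7}
Step 11: signal(T7) -> count=0 queue=[] holders={T1,T3,T4}
Step 12: signal(T4) -> count=1 queue=[] holders={T1,T3}
Step 13: wait(T2) -> count=0 queue=[] holders={T1,T2,T3}
Step 14: wait(T5) -> count=0 queue=[T5] holders={T1,T2,T3}
Step 15: wait(T7) -> count=0 queue=[T5,T7] holders={T1,T2,T3}
Step 16: wait(T6) -> count=0 queue=[T5,T7,T6] holders={T1,T2,T3}
Step 17: wait(T4) -> count=0 queue=[T5,T7,T6,T4] holders={T1,T2,T3}
Step 18: signal(T1) -> count=0 queue=[T7,T6,T4] holders={T2,T3,T5}
Final holders: T2,T3,T5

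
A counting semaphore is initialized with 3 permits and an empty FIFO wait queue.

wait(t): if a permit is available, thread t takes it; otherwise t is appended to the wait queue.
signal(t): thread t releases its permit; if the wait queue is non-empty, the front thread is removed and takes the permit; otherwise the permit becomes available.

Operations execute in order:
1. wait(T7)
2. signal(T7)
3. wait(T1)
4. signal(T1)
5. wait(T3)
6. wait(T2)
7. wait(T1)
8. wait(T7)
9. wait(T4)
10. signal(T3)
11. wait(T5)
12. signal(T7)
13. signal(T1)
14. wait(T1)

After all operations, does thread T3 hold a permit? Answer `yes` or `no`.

Answer: no

Derivation:
Step 1: wait(T7) -> count=2 queue=[] holders={T7}
Step 2: signal(T7) -> count=3 queue=[] holders={none}
Step 3: wait(T1) -> count=2 queue=[] holders={T1}
Step 4: signal(T1) -> count=3 queue=[] holders={none}
Step 5: wait(T3) -> count=2 queue=[] holders={T3}
Step 6: wait(T2) -> count=1 queue=[] holders={T2,T3}
Step 7: wait(T1) -> count=0 queue=[] holders={T1,T2,T3}
Step 8: wait(T7) -> count=0 queue=[T7] holders={T1,T2,T3}
Step 9: wait(T4) -> count=0 queue=[T7,T4] holders={T1,T2,T3}
Step 10: signal(T3) -> count=0 queue=[T4] holders={T1,T2,T7}
Step 11: wait(T5) -> count=0 queue=[T4,T5] holders={T1,T2,T7}
Step 12: signal(T7) -> count=0 queue=[T5] holders={T1,T2,T4}
Step 13: signal(T1) -> count=0 queue=[] holders={T2,T4,T5}
Step 14: wait(T1) -> count=0 queue=[T1] holders={T2,T4,T5}
Final holders: {T2,T4,T5} -> T3 not in holders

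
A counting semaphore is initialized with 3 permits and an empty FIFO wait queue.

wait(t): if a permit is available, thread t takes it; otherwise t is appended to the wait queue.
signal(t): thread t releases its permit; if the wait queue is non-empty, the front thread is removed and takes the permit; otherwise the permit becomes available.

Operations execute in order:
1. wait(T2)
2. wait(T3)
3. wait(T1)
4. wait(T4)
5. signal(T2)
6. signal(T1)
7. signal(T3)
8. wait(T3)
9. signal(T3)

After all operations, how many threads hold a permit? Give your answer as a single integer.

Step 1: wait(T2) -> count=2 queue=[] holders={T2}
Step 2: wait(T3) -> count=1 queue=[] holders={T2,T3}
Step 3: wait(T1) -> count=0 queue=[] holders={T1,T2,T3}
Step 4: wait(T4) -> count=0 queue=[T4] holders={T1,T2,T3}
Step 5: signal(T2) -> count=0 queue=[] holders={T1,T3,T4}
Step 6: signal(T1) -> count=1 queue=[] holders={T3,T4}
Step 7: signal(T3) -> count=2 queue=[] holders={T4}
Step 8: wait(T3) -> count=1 queue=[] holders={T3,T4}
Step 9: signal(T3) -> count=2 queue=[] holders={T4}
Final holders: {T4} -> 1 thread(s)

Answer: 1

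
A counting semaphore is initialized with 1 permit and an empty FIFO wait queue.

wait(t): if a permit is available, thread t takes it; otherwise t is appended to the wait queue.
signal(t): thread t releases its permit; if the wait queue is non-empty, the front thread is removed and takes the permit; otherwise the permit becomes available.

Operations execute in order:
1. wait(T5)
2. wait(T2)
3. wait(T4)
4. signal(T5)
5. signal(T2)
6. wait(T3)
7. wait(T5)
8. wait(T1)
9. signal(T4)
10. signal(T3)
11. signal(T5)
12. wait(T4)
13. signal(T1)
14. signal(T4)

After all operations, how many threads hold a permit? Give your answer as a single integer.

Step 1: wait(T5) -> count=0 queue=[] holders={T5}
Step 2: wait(T2) -> count=0 queue=[T2] holders={T5}
Step 3: wait(T4) -> count=0 queue=[T2,T4] holders={T5}
Step 4: signal(T5) -> count=0 queue=[T4] holders={T2}
Step 5: signal(T2) -> count=0 queue=[] holders={T4}
Step 6: wait(T3) -> count=0 queue=[T3] holders={T4}
Step 7: wait(T5) -> count=0 queue=[T3,T5] holders={T4}
Step 8: wait(T1) -> count=0 queue=[T3,T5,T1] holders={T4}
Step 9: signal(T4) -> count=0 queue=[T5,T1] holders={T3}
Step 10: signal(T3) -> count=0 queue=[T1] holders={T5}
Step 11: signal(T5) -> count=0 queue=[] holders={T1}
Step 12: wait(T4) -> count=0 queue=[T4] holders={T1}
Step 13: signal(T1) -> count=0 queue=[] holders={T4}
Step 14: signal(T4) -> count=1 queue=[] holders={none}
Final holders: {none} -> 0 thread(s)

Answer: 0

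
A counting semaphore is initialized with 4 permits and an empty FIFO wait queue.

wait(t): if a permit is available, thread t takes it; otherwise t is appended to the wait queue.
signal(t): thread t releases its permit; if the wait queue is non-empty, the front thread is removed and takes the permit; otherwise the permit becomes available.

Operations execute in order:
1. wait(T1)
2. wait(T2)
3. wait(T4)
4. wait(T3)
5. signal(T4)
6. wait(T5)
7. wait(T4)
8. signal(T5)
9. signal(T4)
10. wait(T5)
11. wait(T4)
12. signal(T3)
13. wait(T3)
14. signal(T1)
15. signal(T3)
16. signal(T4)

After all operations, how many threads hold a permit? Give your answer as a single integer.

Step 1: wait(T1) -> count=3 queue=[] holders={T1}
Step 2: wait(T2) -> count=2 queue=[] holders={T1,T2}
Step 3: wait(T4) -> count=1 queue=[] holders={T1,T2,T4}
Step 4: wait(T3) -> count=0 queue=[] holders={T1,T2,T3,T4}
Step 5: signal(T4) -> count=1 queue=[] holders={T1,T2,T3}
Step 6: wait(T5) -> count=0 queue=[] holders={T1,T2,T3,T5}
Step 7: wait(T4) -> count=0 queue=[T4] holders={T1,T2,T3,T5}
Step 8: signal(T5) -> count=0 queue=[] holders={T1,T2,T3,T4}
Step 9: signal(T4) -> count=1 queue=[] holders={T1,T2,T3}
Step 10: wait(T5) -> count=0 queue=[] holders={T1,T2,T3,T5}
Step 11: wait(T4) -> count=0 queue=[T4] holders={T1,T2,T3,T5}
Step 12: signal(T3) -> count=0 queue=[] holders={T1,T2,T4,T5}
Step 13: wait(T3) -> count=0 queue=[T3] holders={T1,T2,T4,T5}
Step 14: signal(T1) -> count=0 queue=[] holders={T2,T3,T4,T5}
Step 15: signal(T3) -> count=1 queue=[] holders={T2,T4,T5}
Step 16: signal(T4) -> count=2 queue=[] holders={T2,T5}
Final holders: {T2,T5} -> 2 thread(s)

Answer: 2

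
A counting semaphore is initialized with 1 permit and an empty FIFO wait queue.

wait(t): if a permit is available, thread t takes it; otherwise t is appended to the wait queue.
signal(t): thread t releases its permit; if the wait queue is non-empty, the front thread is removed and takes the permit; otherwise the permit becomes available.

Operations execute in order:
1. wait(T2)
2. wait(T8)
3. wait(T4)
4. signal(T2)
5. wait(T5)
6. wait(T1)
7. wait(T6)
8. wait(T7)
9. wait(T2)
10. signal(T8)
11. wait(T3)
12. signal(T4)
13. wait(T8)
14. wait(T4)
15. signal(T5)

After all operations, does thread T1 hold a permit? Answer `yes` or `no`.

Step 1: wait(T2) -> count=0 queue=[] holders={T2}
Step 2: wait(T8) -> count=0 queue=[T8] holders={T2}
Step 3: wait(T4) -> count=0 queue=[T8,T4] holders={T2}
Step 4: signal(T2) -> count=0 queue=[T4] holders={T8}
Step 5: wait(T5) -> count=0 queue=[T4,T5] holders={T8}
Step 6: wait(T1) -> count=0 queue=[T4,T5,T1] holders={T8}
Step 7: wait(T6) -> count=0 queue=[T4,T5,T1,T6] holders={T8}
Step 8: wait(T7) -> count=0 queue=[T4,T5,T1,T6,T7] holders={T8}
Step 9: wait(T2) -> count=0 queue=[T4,T5,T1,T6,T7,T2] holders={T8}
Step 10: signal(T8) -> count=0 queue=[T5,T1,T6,T7,T2] holders={T4}
Step 11: wait(T3) -> count=0 queue=[T5,T1,T6,T7,T2,T3] holders={T4}
Step 12: signal(T4) -> count=0 queue=[T1,T6,T7,T2,T3] holders={T5}
Step 13: wait(T8) -> count=0 queue=[T1,T6,T7,T2,T3,T8] holders={T5}
Step 14: wait(T4) -> count=0 queue=[T1,T6,T7,T2,T3,T8,T4] holders={T5}
Step 15: signal(T5) -> count=0 queue=[T6,T7,T2,T3,T8,T4] holders={T1}
Final holders: {T1} -> T1 in holders

Answer: yes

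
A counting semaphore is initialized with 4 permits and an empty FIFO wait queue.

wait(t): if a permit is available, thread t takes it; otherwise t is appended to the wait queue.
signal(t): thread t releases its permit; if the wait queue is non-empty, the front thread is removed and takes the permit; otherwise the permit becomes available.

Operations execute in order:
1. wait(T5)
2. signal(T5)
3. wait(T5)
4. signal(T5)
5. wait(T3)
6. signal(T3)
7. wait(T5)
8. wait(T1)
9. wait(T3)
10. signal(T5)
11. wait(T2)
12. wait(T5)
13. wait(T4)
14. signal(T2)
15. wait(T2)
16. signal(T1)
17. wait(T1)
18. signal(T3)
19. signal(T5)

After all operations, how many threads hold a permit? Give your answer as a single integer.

Answer: 3

Derivation:
Step 1: wait(T5) -> count=3 queue=[] holders={T5}
Step 2: signal(T5) -> count=4 queue=[] holders={none}
Step 3: wait(T5) -> count=3 queue=[] holders={T5}
Step 4: signal(T5) -> count=4 queue=[] holders={none}
Step 5: wait(T3) -> count=3 queue=[] holders={T3}
Step 6: signal(T3) -> count=4 queue=[] holders={none}
Step 7: wait(T5) -> count=3 queue=[] holders={T5}
Step 8: wait(T1) -> count=2 queue=[] holders={T1,T5}
Step 9: wait(T3) -> count=1 queue=[] holders={T1,T3,T5}
Step 10: signal(T5) -> count=2 queue=[] holders={T1,T3}
Step 11: wait(T2) -> count=1 queue=[] holders={T1,T2,T3}
Step 12: wait(T5) -> count=0 queue=[] holders={T1,T2,T3,T5}
Step 13: wait(T4) -> count=0 queue=[T4] holders={T1,T2,T3,T5}
Step 14: signal(T2) -> count=0 queue=[] holders={T1,T3,T4,T5}
Step 15: wait(T2) -> count=0 queue=[T2] holders={T1,T3,T4,T5}
Step 16: signal(T1) -> count=0 queue=[] holders={T2,T3,T4,T5}
Step 17: wait(T1) -> count=0 queue=[T1] holders={T2,T3,T4,T5}
Step 18: signal(T3) -> count=0 queue=[] holders={T1,T2,T4,T5}
Step 19: signal(T5) -> count=1 queue=[] holders={T1,T2,T4}
Final holders: {T1,T2,T4} -> 3 thread(s)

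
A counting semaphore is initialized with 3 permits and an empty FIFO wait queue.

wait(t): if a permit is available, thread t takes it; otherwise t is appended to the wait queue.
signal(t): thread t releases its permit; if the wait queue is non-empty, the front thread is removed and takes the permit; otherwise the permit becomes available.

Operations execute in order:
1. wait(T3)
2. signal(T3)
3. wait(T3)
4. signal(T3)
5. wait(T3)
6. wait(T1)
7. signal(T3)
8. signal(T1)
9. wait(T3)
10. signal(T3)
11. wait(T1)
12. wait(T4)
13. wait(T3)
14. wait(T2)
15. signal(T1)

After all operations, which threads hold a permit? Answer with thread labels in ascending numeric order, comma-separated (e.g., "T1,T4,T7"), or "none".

Step 1: wait(T3) -> count=2 queue=[] holders={T3}
Step 2: signal(T3) -> count=3 queue=[] holders={none}
Step 3: wait(T3) -> count=2 queue=[] holders={T3}
Step 4: signal(T3) -> count=3 queue=[] holders={none}
Step 5: wait(T3) -> count=2 queue=[] holders={T3}
Step 6: wait(T1) -> count=1 queue=[] holders={T1,T3}
Step 7: signal(T3) -> count=2 queue=[] holders={T1}
Step 8: signal(T1) -> count=3 queue=[] holders={none}
Step 9: wait(T3) -> count=2 queue=[] holders={T3}
Step 10: signal(T3) -> count=3 queue=[] holders={none}
Step 11: wait(T1) -> count=2 queue=[] holders={T1}
Step 12: wait(T4) -> count=1 queue=[] holders={T1,T4}
Step 13: wait(T3) -> count=0 queue=[] holders={T1,T3,T4}
Step 14: wait(T2) -> count=0 queue=[T2] holders={T1,T3,T4}
Step 15: signal(T1) -> count=0 queue=[] holders={T2,T3,T4}
Final holders: T2,T3,T4

Answer: T2,T3,T4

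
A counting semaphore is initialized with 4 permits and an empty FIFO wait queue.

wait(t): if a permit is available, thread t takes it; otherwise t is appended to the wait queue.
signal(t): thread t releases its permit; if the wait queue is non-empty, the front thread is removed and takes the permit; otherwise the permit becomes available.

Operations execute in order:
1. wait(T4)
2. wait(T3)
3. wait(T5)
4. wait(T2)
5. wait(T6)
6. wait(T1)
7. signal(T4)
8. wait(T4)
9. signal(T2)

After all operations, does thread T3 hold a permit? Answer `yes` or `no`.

Answer: yes

Derivation:
Step 1: wait(T4) -> count=3 queue=[] holders={T4}
Step 2: wait(T3) -> count=2 queue=[] holders={T3,T4}
Step 3: wait(T5) -> count=1 queue=[] holders={T3,T4,T5}
Step 4: wait(T2) -> count=0 queue=[] holders={T2,T3,T4,T5}
Step 5: wait(T6) -> count=0 queue=[T6] holders={T2,T3,T4,T5}
Step 6: wait(T1) -> count=0 queue=[T6,T1] holders={T2,T3,T4,T5}
Step 7: signal(T4) -> count=0 queue=[T1] holders={T2,T3,T5,T6}
Step 8: wait(T4) -> count=0 queue=[T1,T4] holders={T2,T3,T5,T6}
Step 9: signal(T2) -> count=0 queue=[T4] holders={T1,T3,T5,T6}
Final holders: {T1,T3,T5,T6} -> T3 in holders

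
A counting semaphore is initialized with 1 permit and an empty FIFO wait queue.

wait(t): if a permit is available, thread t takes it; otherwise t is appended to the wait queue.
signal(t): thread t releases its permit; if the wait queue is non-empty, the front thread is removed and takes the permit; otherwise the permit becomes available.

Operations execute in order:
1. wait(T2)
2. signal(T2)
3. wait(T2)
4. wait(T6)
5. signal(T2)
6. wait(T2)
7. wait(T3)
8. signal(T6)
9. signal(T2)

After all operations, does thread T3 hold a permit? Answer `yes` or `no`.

Answer: yes

Derivation:
Step 1: wait(T2) -> count=0 queue=[] holders={T2}
Step 2: signal(T2) -> count=1 queue=[] holders={none}
Step 3: wait(T2) -> count=0 queue=[] holders={T2}
Step 4: wait(T6) -> count=0 queue=[T6] holders={T2}
Step 5: signal(T2) -> count=0 queue=[] holders={T6}
Step 6: wait(T2) -> count=0 queue=[T2] holders={T6}
Step 7: wait(T3) -> count=0 queue=[T2,T3] holders={T6}
Step 8: signal(T6) -> count=0 queue=[T3] holders={T2}
Step 9: signal(T2) -> count=0 queue=[] holders={T3}
Final holders: {T3} -> T3 in holders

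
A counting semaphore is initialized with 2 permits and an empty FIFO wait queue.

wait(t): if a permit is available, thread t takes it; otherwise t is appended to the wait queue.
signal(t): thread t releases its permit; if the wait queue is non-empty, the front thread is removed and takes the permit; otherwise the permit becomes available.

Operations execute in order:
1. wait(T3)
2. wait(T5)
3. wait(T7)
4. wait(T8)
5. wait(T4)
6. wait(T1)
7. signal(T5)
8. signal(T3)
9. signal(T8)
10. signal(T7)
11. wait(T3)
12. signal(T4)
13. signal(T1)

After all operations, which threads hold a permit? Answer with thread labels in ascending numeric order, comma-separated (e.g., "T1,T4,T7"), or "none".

Step 1: wait(T3) -> count=1 queue=[] holders={T3}
Step 2: wait(T5) -> count=0 queue=[] holders={T3,T5}
Step 3: wait(T7) -> count=0 queue=[T7] holders={T3,T5}
Step 4: wait(T8) -> count=0 queue=[T7,T8] holders={T3,T5}
Step 5: wait(T4) -> count=0 queue=[T7,T8,T4] holders={T3,T5}
Step 6: wait(T1) -> count=0 queue=[T7,T8,T4,T1] holders={T3,T5}
Step 7: signal(T5) -> count=0 queue=[T8,T4,T1] holders={T3,T7}
Step 8: signal(T3) -> count=0 queue=[T4,T1] holders={T7,T8}
Step 9: signal(T8) -> count=0 queue=[T1] holders={T4,T7}
Step 10: signal(T7) -> count=0 queue=[] holders={T1,T4}
Step 11: wait(T3) -> count=0 queue=[T3] holders={T1,T4}
Step 12: signal(T4) -> count=0 queue=[] holders={T1,T3}
Step 13: signal(T1) -> count=1 queue=[] holders={T3}
Final holders: T3

Answer: T3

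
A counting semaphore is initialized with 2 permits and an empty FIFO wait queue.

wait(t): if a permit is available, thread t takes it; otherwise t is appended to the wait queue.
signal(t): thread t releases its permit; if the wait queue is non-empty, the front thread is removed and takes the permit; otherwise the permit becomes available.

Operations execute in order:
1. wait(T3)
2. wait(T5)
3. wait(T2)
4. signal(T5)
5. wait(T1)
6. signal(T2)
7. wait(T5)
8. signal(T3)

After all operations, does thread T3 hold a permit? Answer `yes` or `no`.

Answer: no

Derivation:
Step 1: wait(T3) -> count=1 queue=[] holders={T3}
Step 2: wait(T5) -> count=0 queue=[] holders={T3,T5}
Step 3: wait(T2) -> count=0 queue=[T2] holders={T3,T5}
Step 4: signal(T5) -> count=0 queue=[] holders={T2,T3}
Step 5: wait(T1) -> count=0 queue=[T1] holders={T2,T3}
Step 6: signal(T2) -> count=0 queue=[] holders={T1,T3}
Step 7: wait(T5) -> count=0 queue=[T5] holders={T1,T3}
Step 8: signal(T3) -> count=0 queue=[] holders={T1,T5}
Final holders: {T1,T5} -> T3 not in holders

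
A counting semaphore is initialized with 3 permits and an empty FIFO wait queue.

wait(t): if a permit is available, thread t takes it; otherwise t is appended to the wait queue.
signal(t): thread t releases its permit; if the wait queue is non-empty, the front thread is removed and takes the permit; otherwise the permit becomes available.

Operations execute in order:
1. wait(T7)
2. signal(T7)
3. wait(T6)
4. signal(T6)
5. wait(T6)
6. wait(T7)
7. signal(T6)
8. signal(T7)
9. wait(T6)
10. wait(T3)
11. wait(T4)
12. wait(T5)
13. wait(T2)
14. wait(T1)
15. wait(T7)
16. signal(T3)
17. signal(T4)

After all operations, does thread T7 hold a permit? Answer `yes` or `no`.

Answer: no

Derivation:
Step 1: wait(T7) -> count=2 queue=[] holders={T7}
Step 2: signal(T7) -> count=3 queue=[] holders={none}
Step 3: wait(T6) -> count=2 queue=[] holders={T6}
Step 4: signal(T6) -> count=3 queue=[] holders={none}
Step 5: wait(T6) -> count=2 queue=[] holders={T6}
Step 6: wait(T7) -> count=1 queue=[] holders={T6,T7}
Step 7: signal(T6) -> count=2 queue=[] holders={T7}
Step 8: signal(T7) -> count=3 queue=[] holders={none}
Step 9: wait(T6) -> count=2 queue=[] holders={T6}
Step 10: wait(T3) -> count=1 queue=[] holders={T3,T6}
Step 11: wait(T4) -> count=0 queue=[] holders={T3,T4,T6}
Step 12: wait(T5) -> count=0 queue=[T5] holders={T3,T4,T6}
Step 13: wait(T2) -> count=0 queue=[T5,T2] holders={T3,T4,T6}
Step 14: wait(T1) -> count=0 queue=[T5,T2,T1] holders={T3,T4,T6}
Step 15: wait(T7) -> count=0 queue=[T5,T2,T1,T7] holders={T3,T4,T6}
Step 16: signal(T3) -> count=0 queue=[T2,T1,T7] holders={T4,T5,T6}
Step 17: signal(T4) -> count=0 queue=[T1,T7] holders={T2,T5,T6}
Final holders: {T2,T5,T6} -> T7 not in holders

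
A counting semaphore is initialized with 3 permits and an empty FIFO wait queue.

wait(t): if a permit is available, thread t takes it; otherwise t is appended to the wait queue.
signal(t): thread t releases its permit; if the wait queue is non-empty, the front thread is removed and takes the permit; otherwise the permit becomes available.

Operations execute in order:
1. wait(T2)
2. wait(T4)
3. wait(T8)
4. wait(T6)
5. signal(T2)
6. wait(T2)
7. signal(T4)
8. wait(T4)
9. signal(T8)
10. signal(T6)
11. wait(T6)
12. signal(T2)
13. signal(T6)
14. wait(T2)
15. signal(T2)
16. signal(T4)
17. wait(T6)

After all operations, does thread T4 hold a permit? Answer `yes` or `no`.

Step 1: wait(T2) -> count=2 queue=[] holders={T2}
Step 2: wait(T4) -> count=1 queue=[] holders={T2,T4}
Step 3: wait(T8) -> count=0 queue=[] holders={T2,T4,T8}
Step 4: wait(T6) -> count=0 queue=[T6] holders={T2,T4,T8}
Step 5: signal(T2) -> count=0 queue=[] holders={T4,T6,T8}
Step 6: wait(T2) -> count=0 queue=[T2] holders={T4,T6,T8}
Step 7: signal(T4) -> count=0 queue=[] holders={T2,T6,T8}
Step 8: wait(T4) -> count=0 queue=[T4] holders={T2,T6,T8}
Step 9: signal(T8) -> count=0 queue=[] holders={T2,T4,T6}
Step 10: signal(T6) -> count=1 queue=[] holders={T2,T4}
Step 11: wait(T6) -> count=0 queue=[] holders={T2,T4,T6}
Step 12: signal(T2) -> count=1 queue=[] holders={T4,T6}
Step 13: signal(T6) -> count=2 queue=[] holders={T4}
Step 14: wait(T2) -> count=1 queue=[] holders={T2,T4}
Step 15: signal(T2) -> count=2 queue=[] holders={T4}
Step 16: signal(T4) -> count=3 queue=[] holders={none}
Step 17: wait(T6) -> count=2 queue=[] holders={T6}
Final holders: {T6} -> T4 not in holders

Answer: no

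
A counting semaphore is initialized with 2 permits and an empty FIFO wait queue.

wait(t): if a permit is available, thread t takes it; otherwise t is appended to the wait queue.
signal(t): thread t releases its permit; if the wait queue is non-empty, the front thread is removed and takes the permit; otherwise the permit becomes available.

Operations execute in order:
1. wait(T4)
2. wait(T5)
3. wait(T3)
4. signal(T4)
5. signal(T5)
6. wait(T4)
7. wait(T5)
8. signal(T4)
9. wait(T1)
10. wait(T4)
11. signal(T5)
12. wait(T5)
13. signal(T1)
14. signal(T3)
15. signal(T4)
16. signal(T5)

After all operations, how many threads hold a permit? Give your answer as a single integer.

Answer: 0

Derivation:
Step 1: wait(T4) -> count=1 queue=[] holders={T4}
Step 2: wait(T5) -> count=0 queue=[] holders={T4,T5}
Step 3: wait(T3) -> count=0 queue=[T3] holders={T4,T5}
Step 4: signal(T4) -> count=0 queue=[] holders={T3,T5}
Step 5: signal(T5) -> count=1 queue=[] holders={T3}
Step 6: wait(T4) -> count=0 queue=[] holders={T3,T4}
Step 7: wait(T5) -> count=0 queue=[T5] holders={T3,T4}
Step 8: signal(T4) -> count=0 queue=[] holders={T3,T5}
Step 9: wait(T1) -> count=0 queue=[T1] holders={T3,T5}
Step 10: wait(T4) -> count=0 queue=[T1,T4] holders={T3,T5}
Step 11: signal(T5) -> count=0 queue=[T4] holders={T1,T3}
Step 12: wait(T5) -> count=0 queue=[T4,T5] holders={T1,T3}
Step 13: signal(T1) -> count=0 queue=[T5] holders={T3,T4}
Step 14: signal(T3) -> count=0 queue=[] holders={T4,T5}
Step 15: signal(T4) -> count=1 queue=[] holders={T5}
Step 16: signal(T5) -> count=2 queue=[] holders={none}
Final holders: {none} -> 0 thread(s)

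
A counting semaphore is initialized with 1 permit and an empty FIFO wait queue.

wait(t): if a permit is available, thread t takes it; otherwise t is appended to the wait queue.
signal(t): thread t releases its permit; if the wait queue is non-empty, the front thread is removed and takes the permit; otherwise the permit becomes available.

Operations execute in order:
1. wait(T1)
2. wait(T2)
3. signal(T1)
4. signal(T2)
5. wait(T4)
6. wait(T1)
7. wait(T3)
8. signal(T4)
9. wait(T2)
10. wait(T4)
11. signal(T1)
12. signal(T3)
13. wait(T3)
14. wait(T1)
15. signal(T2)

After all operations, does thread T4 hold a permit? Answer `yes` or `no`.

Step 1: wait(T1) -> count=0 queue=[] holders={T1}
Step 2: wait(T2) -> count=0 queue=[T2] holders={T1}
Step 3: signal(T1) -> count=0 queue=[] holders={T2}
Step 4: signal(T2) -> count=1 queue=[] holders={none}
Step 5: wait(T4) -> count=0 queue=[] holders={T4}
Step 6: wait(T1) -> count=0 queue=[T1] holders={T4}
Step 7: wait(T3) -> count=0 queue=[T1,T3] holders={T4}
Step 8: signal(T4) -> count=0 queue=[T3] holders={T1}
Step 9: wait(T2) -> count=0 queue=[T3,T2] holders={T1}
Step 10: wait(T4) -> count=0 queue=[T3,T2,T4] holders={T1}
Step 11: signal(T1) -> count=0 queue=[T2,T4] holders={T3}
Step 12: signal(T3) -> count=0 queue=[T4] holders={T2}
Step 13: wait(T3) -> count=0 queue=[T4,T3] holders={T2}
Step 14: wait(T1) -> count=0 queue=[T4,T3,T1] holders={T2}
Step 15: signal(T2) -> count=0 queue=[T3,T1] holders={T4}
Final holders: {T4} -> T4 in holders

Answer: yes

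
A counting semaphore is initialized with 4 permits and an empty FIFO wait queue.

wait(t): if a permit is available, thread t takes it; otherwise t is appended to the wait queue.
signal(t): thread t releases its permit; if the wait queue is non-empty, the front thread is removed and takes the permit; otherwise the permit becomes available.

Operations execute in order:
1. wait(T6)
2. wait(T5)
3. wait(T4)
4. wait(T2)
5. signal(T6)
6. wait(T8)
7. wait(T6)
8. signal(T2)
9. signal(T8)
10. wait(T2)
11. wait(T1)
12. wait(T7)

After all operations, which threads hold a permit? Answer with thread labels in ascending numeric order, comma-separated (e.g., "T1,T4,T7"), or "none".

Answer: T2,T4,T5,T6

Derivation:
Step 1: wait(T6) -> count=3 queue=[] holders={T6}
Step 2: wait(T5) -> count=2 queue=[] holders={T5,T6}
Step 3: wait(T4) -> count=1 queue=[] holders={T4,T5,T6}
Step 4: wait(T2) -> count=0 queue=[] holders={T2,T4,T5,T6}
Step 5: signal(T6) -> count=1 queue=[] holders={T2,T4,T5}
Step 6: wait(T8) -> count=0 queue=[] holders={T2,T4,T5,T8}
Step 7: wait(T6) -> count=0 queue=[T6] holders={T2,T4,T5,T8}
Step 8: signal(T2) -> count=0 queue=[] holders={T4,T5,T6,T8}
Step 9: signal(T8) -> count=1 queue=[] holders={T4,T5,T6}
Step 10: wait(T2) -> count=0 queue=[] holders={T2,T4,T5,T6}
Step 11: wait(T1) -> count=0 queue=[T1] holders={T2,T4,T5,T6}
Step 12: wait(T7) -> count=0 queue=[T1,T7] holders={T2,T4,T5,T6}
Final holders: T2,T4,T5,T6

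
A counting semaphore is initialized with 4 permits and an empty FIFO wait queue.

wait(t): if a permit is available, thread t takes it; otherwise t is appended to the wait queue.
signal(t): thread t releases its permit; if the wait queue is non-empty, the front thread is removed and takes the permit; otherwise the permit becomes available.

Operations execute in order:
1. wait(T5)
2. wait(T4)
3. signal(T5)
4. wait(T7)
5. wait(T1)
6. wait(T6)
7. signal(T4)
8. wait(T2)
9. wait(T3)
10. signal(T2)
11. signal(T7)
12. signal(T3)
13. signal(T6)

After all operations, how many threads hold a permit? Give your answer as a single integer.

Step 1: wait(T5) -> count=3 queue=[] holders={T5}
Step 2: wait(T4) -> count=2 queue=[] holders={T4,T5}
Step 3: signal(T5) -> count=3 queue=[] holders={T4}
Step 4: wait(T7) -> count=2 queue=[] holders={T4,T7}
Step 5: wait(T1) -> count=1 queue=[] holders={T1,T4,T7}
Step 6: wait(T6) -> count=0 queue=[] holders={T1,T4,T6,T7}
Step 7: signal(T4) -> count=1 queue=[] holders={T1,T6,T7}
Step 8: wait(T2) -> count=0 queue=[] holders={T1,T2,T6,T7}
Step 9: wait(T3) -> count=0 queue=[T3] holders={T1,T2,T6,T7}
Step 10: signal(T2) -> count=0 queue=[] holders={T1,T3,T6,T7}
Step 11: signal(T7) -> count=1 queue=[] holders={T1,T3,T6}
Step 12: signal(T3) -> count=2 queue=[] holders={T1,T6}
Step 13: signal(T6) -> count=3 queue=[] holders={T1}
Final holders: {T1} -> 1 thread(s)

Answer: 1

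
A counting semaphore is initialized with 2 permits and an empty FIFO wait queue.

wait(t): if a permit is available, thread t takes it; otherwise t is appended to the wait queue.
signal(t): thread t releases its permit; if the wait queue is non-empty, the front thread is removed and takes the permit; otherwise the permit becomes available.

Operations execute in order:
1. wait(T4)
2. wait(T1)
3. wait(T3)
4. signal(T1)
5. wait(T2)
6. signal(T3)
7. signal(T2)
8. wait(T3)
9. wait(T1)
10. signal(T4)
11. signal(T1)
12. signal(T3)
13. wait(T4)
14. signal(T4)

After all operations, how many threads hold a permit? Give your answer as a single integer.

Answer: 0

Derivation:
Step 1: wait(T4) -> count=1 queue=[] holders={T4}
Step 2: wait(T1) -> count=0 queue=[] holders={T1,T4}
Step 3: wait(T3) -> count=0 queue=[T3] holders={T1,T4}
Step 4: signal(T1) -> count=0 queue=[] holders={T3,T4}
Step 5: wait(T2) -> count=0 queue=[T2] holders={T3,T4}
Step 6: signal(T3) -> count=0 queue=[] holders={T2,T4}
Step 7: signal(T2) -> count=1 queue=[] holders={T4}
Step 8: wait(T3) -> count=0 queue=[] holders={T3,T4}
Step 9: wait(T1) -> count=0 queue=[T1] holders={T3,T4}
Step 10: signal(T4) -> count=0 queue=[] holders={T1,T3}
Step 11: signal(T1) -> count=1 queue=[] holders={T3}
Step 12: signal(T3) -> count=2 queue=[] holders={none}
Step 13: wait(T4) -> count=1 queue=[] holders={T4}
Step 14: signal(T4) -> count=2 queue=[] holders={none}
Final holders: {none} -> 0 thread(s)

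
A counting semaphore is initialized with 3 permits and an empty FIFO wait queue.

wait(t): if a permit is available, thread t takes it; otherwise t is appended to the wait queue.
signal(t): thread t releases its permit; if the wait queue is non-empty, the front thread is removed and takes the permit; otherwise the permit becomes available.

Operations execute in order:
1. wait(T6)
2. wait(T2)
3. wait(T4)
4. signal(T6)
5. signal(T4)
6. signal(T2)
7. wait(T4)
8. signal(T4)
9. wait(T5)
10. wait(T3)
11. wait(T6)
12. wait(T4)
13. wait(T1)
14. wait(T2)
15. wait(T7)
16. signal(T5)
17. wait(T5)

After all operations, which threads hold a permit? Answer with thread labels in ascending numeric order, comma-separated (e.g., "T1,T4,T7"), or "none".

Step 1: wait(T6) -> count=2 queue=[] holders={T6}
Step 2: wait(T2) -> count=1 queue=[] holders={T2,T6}
Step 3: wait(T4) -> count=0 queue=[] holders={T2,T4,T6}
Step 4: signal(T6) -> count=1 queue=[] holders={T2,T4}
Step 5: signal(T4) -> count=2 queue=[] holders={T2}
Step 6: signal(T2) -> count=3 queue=[] holders={none}
Step 7: wait(T4) -> count=2 queue=[] holders={T4}
Step 8: signal(T4) -> count=3 queue=[] holders={none}
Step 9: wait(T5) -> count=2 queue=[] holders={T5}
Step 10: wait(T3) -> count=1 queue=[] holders={T3,T5}
Step 11: wait(T6) -> count=0 queue=[] holders={T3,T5,T6}
Step 12: wait(T4) -> count=0 queue=[T4] holders={T3,T5,T6}
Step 13: wait(T1) -> count=0 queue=[T4,T1] holders={T3,T5,T6}
Step 14: wait(T2) -> count=0 queue=[T4,T1,T2] holders={T3,T5,T6}
Step 15: wait(T7) -> count=0 queue=[T4,T1,T2,T7] holders={T3,T5,T6}
Step 16: signal(T5) -> count=0 queue=[T1,T2,T7] holders={T3,T4,T6}
Step 17: wait(T5) -> count=0 queue=[T1,T2,T7,T5] holders={T3,T4,T6}
Final holders: T3,T4,T6

Answer: T3,T4,T6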